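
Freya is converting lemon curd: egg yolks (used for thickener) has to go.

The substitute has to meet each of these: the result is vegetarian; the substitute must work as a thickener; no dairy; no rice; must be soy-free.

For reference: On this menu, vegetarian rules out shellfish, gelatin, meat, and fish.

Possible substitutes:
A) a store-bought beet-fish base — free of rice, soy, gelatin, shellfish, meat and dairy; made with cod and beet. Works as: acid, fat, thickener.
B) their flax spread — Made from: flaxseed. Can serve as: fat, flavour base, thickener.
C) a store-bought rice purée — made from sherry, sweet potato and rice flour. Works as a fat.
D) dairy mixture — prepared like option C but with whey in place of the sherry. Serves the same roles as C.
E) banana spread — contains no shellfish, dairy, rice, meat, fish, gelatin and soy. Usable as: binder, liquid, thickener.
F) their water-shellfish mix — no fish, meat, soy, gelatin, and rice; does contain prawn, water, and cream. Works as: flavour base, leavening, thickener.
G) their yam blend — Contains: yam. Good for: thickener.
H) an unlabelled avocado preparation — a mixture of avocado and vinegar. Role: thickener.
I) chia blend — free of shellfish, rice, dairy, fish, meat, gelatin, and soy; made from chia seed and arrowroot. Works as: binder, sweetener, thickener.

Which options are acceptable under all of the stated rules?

B, E, G, H, I

A: has cod, so not vegetarian — reject
B: only flaxseed; none excluded — valid
C: not usable as a thickener; has rice flour, so not rice-free — no
D: not usable as a thickener; has rice flour, so not rice-free (and 1 more) — reject
E: all constraints satisfied — OK
F: has prawn, so not vegetarian; has cream, so not dairy-free — no
G: works as a thickener, no soy, no dairy — OK
H: nothing on the exclusion list — valid
I: no soy, no dairy — valid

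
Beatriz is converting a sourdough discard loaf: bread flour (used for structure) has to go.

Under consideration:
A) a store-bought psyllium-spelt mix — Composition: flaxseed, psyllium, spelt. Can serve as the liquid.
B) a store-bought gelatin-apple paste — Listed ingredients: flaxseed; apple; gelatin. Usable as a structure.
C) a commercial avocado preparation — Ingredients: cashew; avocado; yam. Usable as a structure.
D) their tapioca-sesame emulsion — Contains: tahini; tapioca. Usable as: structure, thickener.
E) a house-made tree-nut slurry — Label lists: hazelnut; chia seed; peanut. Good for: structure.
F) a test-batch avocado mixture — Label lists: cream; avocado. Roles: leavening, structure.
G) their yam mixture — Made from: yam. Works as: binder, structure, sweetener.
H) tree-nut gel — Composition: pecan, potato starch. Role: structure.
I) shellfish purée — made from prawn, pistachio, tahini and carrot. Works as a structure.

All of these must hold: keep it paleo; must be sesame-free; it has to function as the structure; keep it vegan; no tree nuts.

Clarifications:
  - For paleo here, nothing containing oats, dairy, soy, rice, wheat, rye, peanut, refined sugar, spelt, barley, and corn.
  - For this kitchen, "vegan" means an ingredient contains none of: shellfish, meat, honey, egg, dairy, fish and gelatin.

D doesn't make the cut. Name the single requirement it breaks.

usable as a structure: satisfied
paleo: satisfied
vegan: satisfied
tree-nut-free: satisfied
sesame-free: has tahini — fails

sesame-free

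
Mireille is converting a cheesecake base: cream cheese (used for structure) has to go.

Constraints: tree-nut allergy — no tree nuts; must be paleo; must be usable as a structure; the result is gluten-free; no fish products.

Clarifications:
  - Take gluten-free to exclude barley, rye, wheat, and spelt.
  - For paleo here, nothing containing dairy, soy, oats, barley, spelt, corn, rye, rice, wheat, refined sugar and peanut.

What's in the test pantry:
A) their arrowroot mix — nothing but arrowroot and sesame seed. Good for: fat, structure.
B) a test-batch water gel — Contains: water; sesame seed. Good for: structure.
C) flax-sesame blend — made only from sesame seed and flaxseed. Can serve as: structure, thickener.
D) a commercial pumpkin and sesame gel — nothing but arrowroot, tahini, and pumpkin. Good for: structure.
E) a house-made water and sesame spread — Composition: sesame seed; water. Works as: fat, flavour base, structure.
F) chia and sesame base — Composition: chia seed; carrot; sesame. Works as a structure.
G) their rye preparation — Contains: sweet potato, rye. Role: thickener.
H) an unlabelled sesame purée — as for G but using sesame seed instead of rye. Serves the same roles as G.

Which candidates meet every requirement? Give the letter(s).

A, B, C, D, E, F

A: only sesame seed and arrowroot; none excluded — valid
B: only sesame seed and water; none excluded — valid
C: only sesame seed and flaxseed; none excluded — keep
D: nothing on the exclusion list — valid
E: no tree nuts, gluten-free — valid
F: works as a structure, no tree nuts, gluten-free — keep
G: not usable as a structure; has rye, so not gluten-free (and 1 more) — no
H: not usable as a structure — out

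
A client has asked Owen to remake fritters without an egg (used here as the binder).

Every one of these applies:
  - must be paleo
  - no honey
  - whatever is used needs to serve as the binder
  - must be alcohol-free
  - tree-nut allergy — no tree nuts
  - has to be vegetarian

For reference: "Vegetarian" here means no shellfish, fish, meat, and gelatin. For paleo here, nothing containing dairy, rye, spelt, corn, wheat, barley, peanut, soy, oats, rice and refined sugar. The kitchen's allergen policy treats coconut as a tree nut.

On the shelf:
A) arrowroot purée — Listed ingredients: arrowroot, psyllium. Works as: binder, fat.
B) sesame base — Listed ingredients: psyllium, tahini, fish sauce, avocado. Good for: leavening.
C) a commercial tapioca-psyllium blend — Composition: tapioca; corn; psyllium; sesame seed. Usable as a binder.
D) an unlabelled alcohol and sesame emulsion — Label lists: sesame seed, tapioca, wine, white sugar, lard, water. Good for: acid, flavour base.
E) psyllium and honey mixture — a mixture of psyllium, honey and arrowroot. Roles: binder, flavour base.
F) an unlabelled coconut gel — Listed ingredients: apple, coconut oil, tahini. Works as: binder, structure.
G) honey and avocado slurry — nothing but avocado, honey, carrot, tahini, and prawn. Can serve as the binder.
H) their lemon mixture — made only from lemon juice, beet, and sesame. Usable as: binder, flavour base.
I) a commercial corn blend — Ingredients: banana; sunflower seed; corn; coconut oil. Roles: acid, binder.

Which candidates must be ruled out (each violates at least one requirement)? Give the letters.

A: only arrowroot and psyllium; none excluded — OK
B: not usable as a binder; has fish sauce, so not vegetarian — reject
C: has corn, so not paleo — no
D: not usable as a binder; has lard, so not vegetarian (and 2 more) — no
E: has honey, so not honey-free — reject
F: has coconut oil, so not tree-nut-free — reject
G: has prawn, so not vegetarian; has honey, so not honey-free — out
H: every rule checks out — OK
I: has corn, so not paleo; has coconut oil, so not tree-nut-free — no

B, C, D, E, F, G, I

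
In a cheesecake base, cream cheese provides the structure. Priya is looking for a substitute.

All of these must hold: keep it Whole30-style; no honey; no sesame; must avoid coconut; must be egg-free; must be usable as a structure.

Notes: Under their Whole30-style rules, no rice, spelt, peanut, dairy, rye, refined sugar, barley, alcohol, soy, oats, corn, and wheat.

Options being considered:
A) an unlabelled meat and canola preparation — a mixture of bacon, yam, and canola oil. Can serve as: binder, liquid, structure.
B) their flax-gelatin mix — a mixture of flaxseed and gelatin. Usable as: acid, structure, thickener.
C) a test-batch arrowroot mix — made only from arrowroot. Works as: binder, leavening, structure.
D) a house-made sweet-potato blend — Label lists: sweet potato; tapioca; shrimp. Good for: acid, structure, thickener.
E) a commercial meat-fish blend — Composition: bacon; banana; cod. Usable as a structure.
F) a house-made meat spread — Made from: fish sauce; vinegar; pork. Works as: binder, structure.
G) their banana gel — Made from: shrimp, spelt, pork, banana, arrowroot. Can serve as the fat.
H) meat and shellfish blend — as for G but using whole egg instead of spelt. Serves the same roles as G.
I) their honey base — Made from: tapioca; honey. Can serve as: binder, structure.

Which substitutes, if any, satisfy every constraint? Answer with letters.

A: only bacon, yam, and canola oil; none excluded — OK
B: only gelatin and flaxseed; none excluded — OK
C: Whole30-style, no egg — valid
D: every rule checks out — valid
E: all constraints satisfied — OK
F: works as a structure, no honey, no egg — valid
G: not usable as a structure; has spelt, so not Whole30-style — no
H: not usable as a structure; has whole egg, so not egg-free — out
I: has honey, so not honey-free — reject

A, B, C, D, E, F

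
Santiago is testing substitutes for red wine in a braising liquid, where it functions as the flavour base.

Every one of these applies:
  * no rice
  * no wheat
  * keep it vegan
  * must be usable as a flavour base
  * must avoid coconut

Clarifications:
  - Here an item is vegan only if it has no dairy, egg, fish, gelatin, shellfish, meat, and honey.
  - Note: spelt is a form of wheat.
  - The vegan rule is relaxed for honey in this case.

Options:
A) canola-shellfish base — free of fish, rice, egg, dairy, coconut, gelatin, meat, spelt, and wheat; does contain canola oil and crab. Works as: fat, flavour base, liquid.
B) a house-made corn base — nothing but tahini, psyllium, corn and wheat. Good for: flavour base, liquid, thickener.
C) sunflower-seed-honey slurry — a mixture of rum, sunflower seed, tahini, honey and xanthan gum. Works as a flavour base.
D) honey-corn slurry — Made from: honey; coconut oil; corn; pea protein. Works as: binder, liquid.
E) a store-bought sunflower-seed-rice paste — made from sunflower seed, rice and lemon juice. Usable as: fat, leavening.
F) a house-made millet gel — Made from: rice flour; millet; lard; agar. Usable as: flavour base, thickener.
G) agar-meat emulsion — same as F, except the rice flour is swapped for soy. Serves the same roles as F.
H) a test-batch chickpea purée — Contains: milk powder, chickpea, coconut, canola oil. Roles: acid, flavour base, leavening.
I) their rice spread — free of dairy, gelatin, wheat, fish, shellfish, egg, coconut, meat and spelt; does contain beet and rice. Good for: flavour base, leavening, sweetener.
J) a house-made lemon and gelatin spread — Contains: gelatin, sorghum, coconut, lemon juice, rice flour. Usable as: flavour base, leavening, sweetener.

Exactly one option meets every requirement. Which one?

C

A: has crab, so not vegan — no
B: has wheat, so not wheat-free — no
C: honey is permitted under the vegan carve-out; nothing else excluded — valid
D: not usable as a flavour base; has coconut oil, so not coconut-free — reject
E: not usable as a flavour base; has rice, so not rice-free — no
F: has lard, so not vegan; has rice flour, so not rice-free — no
G: has lard, so not vegan — out
H: has milk powder, so not vegan; has coconut, so not coconut-free — out
I: has rice, so not rice-free — no
J: has gelatin, so not vegan; has coconut, so not coconut-free (and 1 more) — reject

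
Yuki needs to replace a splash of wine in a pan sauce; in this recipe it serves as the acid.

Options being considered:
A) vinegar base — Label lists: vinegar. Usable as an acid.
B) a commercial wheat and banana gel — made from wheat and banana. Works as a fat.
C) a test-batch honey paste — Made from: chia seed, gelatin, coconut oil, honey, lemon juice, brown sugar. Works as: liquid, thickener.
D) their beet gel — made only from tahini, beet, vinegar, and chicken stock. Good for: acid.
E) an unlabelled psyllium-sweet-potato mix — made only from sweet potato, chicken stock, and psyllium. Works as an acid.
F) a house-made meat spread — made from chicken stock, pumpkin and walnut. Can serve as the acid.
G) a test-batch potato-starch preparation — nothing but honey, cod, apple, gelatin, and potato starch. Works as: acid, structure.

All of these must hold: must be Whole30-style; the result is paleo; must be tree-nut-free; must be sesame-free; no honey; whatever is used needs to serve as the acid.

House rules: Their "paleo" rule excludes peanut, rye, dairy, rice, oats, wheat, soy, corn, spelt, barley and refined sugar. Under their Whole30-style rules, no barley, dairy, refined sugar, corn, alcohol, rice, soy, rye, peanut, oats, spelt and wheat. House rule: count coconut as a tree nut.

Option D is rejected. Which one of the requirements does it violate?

sesame-free

usable as an acid: satisfied
paleo: satisfied
Whole30-style: satisfied
sesame-free: has tahini — fails
tree-nut-free: satisfied
honey-free: satisfied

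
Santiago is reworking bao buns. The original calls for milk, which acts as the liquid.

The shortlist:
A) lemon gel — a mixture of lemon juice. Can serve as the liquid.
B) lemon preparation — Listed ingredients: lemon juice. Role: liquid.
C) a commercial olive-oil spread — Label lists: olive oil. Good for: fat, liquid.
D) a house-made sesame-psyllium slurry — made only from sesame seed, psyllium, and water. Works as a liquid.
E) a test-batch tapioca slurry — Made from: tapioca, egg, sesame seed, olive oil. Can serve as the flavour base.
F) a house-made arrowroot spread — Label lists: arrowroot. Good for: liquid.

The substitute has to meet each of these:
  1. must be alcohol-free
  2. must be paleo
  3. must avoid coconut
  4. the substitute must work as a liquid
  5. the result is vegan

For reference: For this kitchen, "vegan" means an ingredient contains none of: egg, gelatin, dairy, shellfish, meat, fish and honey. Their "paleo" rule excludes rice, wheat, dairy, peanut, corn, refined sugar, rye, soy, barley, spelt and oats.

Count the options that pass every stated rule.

A: only lemon juice; none excluded — OK
B: every rule checks out — OK
C: no alcohol, no coconut — keep
D: every rule checks out — valid
E: not usable as a liquid; has egg, so not vegan — no
F: works as a liquid, no coconut, vegan — keep

5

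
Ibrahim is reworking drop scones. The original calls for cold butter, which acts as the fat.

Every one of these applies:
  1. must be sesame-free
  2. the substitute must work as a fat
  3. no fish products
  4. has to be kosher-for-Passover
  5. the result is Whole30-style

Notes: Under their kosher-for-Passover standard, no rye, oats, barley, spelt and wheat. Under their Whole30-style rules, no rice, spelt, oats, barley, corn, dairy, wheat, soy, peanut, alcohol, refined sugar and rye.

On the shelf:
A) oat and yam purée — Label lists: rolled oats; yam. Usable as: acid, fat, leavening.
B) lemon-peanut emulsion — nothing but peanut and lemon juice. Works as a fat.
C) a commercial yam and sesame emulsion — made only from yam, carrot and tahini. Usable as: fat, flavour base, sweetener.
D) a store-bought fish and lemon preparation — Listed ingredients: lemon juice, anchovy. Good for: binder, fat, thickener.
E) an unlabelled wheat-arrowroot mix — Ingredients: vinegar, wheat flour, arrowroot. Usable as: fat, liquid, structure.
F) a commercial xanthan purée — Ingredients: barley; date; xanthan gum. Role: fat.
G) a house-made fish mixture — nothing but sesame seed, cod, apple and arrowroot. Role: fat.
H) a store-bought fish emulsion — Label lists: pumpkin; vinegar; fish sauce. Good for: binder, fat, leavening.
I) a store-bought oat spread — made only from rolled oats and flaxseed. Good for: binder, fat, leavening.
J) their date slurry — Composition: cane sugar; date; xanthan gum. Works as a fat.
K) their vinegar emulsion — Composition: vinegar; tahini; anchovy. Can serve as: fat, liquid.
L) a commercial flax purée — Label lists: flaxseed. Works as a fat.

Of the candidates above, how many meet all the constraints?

A: has rolled oats, so not kosher-for-Passover; has rolled oats, so not Whole30-style — no
B: has peanut, so not Whole30-style — out
C: has tahini, so not sesame-free — reject
D: has anchovy, so not fish-free — out
E: has wheat flour, so not kosher-for-Passover; has wheat flour, so not Whole30-style — out
F: has barley, so not kosher-for-Passover; has barley, so not Whole30-style — out
G: has sesame seed, so not sesame-free; has cod, so not fish-free — no
H: has fish sauce, so not fish-free — no
I: has rolled oats, so not kosher-for-Passover; has rolled oats, so not Whole30-style — out
J: has cane sugar, so not Whole30-style — no
K: has tahini, so not sesame-free; has anchovy, so not fish-free — out
L: works as a fat, no fish, Whole30-style — OK

1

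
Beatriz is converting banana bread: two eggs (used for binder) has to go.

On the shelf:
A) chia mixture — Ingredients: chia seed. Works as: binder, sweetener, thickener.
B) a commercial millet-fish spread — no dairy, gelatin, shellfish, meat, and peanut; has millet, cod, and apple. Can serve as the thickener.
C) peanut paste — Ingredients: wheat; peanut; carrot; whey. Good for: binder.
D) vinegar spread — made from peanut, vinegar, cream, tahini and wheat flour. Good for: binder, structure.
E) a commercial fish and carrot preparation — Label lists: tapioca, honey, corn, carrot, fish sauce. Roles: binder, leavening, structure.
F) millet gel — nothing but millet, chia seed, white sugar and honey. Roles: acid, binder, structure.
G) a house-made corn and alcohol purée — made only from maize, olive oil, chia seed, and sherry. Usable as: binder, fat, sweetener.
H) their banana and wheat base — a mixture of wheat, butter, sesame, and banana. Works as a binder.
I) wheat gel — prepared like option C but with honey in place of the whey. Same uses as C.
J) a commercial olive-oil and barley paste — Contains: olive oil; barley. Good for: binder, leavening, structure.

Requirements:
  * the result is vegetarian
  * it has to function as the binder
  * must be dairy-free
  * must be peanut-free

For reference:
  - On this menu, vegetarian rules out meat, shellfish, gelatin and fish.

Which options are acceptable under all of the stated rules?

A, F, G, J

A: only chia seed; none excluded — OK
B: not usable as a binder; has cod, so not vegetarian — reject
C: has whey, so not dairy-free; has peanut, so not peanut-free — reject
D: has cream, so not dairy-free; has peanut, so not peanut-free — no
E: has fish sauce, so not vegetarian — no
F: nothing on the exclusion list — OK
G: sherry and maize etc. — none of it excluded — valid
H: has butter, so not dairy-free — reject
I: has peanut, so not peanut-free — out
J: vegetarian, no peanut — keep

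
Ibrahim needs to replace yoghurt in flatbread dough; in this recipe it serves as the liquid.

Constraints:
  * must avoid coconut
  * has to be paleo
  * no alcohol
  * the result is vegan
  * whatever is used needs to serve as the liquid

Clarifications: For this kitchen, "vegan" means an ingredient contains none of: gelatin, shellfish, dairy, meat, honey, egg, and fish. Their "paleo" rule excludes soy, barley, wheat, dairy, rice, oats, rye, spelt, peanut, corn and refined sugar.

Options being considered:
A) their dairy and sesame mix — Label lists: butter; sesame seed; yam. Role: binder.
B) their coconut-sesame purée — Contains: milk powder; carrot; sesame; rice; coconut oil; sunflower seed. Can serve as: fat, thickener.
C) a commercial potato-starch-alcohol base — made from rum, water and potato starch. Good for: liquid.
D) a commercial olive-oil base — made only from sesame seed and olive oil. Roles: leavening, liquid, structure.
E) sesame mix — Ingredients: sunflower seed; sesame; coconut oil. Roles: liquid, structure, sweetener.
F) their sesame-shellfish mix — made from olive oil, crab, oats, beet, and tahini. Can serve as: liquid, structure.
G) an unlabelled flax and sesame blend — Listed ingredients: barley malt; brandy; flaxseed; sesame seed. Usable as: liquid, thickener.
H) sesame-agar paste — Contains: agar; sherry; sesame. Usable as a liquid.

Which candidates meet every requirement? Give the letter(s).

D

A: not usable as a liquid; has butter, so not vegan (and 1 more) — no
B: not usable as a liquid; has milk powder, so not vegan (and 2 more) — no
C: has rum, so not alcohol-free — no
D: only sesame seed and olive oil; none excluded — valid
E: has coconut oil, so not coconut-free — reject
F: has crab, so not vegan; has oats, so not paleo — reject
G: has barley malt, so not paleo; has brandy, so not alcohol-free — no
H: has sherry, so not alcohol-free — no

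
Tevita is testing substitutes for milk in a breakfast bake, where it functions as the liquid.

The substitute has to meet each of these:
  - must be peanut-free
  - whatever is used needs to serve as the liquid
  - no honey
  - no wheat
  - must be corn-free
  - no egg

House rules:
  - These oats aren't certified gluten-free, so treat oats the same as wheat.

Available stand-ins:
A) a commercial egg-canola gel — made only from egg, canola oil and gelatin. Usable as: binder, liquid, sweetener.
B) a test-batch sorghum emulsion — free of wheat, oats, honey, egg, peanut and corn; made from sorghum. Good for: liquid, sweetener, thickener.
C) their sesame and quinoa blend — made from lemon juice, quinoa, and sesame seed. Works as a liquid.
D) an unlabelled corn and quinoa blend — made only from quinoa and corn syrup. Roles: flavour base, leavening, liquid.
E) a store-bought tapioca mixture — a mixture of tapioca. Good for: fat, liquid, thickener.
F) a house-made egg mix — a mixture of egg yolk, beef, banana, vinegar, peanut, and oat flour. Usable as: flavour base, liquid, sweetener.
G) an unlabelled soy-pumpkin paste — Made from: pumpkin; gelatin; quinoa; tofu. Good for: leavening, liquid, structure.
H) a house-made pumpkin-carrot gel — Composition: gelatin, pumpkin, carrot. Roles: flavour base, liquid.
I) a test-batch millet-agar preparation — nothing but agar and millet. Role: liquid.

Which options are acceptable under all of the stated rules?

B, C, E, G, H, I

A: has egg, so not egg-free — reject
B: works as a liquid, no peanut, no honey — valid
C: works as a liquid, no egg, no corn — OK
D: has corn syrup, so not corn-free — reject
E: only tapioca; none excluded — OK
F: has egg yolk, so not egg-free; has peanut, so not peanut-free (and 1 more) — out
G: every rule checks out — valid
H: every rule checks out — keep
I: no egg, no peanut — keep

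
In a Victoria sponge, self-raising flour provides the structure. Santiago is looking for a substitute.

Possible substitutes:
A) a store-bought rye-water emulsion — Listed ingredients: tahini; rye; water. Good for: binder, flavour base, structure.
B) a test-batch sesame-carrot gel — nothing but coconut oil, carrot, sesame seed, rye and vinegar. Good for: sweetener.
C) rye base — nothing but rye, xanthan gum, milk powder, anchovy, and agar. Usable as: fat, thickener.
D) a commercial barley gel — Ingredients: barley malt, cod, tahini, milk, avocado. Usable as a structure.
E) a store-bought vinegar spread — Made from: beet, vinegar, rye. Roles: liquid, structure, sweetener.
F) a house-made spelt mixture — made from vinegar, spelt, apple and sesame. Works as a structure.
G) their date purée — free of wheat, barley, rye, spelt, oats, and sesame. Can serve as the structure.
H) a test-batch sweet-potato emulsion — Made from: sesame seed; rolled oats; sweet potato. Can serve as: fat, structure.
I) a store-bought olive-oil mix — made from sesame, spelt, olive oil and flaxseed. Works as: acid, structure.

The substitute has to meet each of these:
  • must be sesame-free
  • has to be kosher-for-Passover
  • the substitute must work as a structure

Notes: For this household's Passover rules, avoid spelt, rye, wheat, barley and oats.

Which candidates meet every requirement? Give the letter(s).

G

A: has rye, so not kosher-for-Passover; has tahini, so not sesame-free — out
B: not usable as a structure; has rye, so not kosher-for-Passover (and 1 more) — out
C: not usable as a structure; has rye, so not kosher-for-Passover — no
D: has barley malt, so not kosher-for-Passover; has tahini, so not sesame-free — out
E: has rye, so not kosher-for-Passover — out
F: has spelt, so not kosher-for-Passover; has sesame, so not sesame-free — no
G: works as a structure, kosher-for-Passover, no sesame — keep
H: has rolled oats, so not kosher-for-Passover; has sesame seed, so not sesame-free — out
I: has spelt, so not kosher-for-Passover; has sesame, so not sesame-free — no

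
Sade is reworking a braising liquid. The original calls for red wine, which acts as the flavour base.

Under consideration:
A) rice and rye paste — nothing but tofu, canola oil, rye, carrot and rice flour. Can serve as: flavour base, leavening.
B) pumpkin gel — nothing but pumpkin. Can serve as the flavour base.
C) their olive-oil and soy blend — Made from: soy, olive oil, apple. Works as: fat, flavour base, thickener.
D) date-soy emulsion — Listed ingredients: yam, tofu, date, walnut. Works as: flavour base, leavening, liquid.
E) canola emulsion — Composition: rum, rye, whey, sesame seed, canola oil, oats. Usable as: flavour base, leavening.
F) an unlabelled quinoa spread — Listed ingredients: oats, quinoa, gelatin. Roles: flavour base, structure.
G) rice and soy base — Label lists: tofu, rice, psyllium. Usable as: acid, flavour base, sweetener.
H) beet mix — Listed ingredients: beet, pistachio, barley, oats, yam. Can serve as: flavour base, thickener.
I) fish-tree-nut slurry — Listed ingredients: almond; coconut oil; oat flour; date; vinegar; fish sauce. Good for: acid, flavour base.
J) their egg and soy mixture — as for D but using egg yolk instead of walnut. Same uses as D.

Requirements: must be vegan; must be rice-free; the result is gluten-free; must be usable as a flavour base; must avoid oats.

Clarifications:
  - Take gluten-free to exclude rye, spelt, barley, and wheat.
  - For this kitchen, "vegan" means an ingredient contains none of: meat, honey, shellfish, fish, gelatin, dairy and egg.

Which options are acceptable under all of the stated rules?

B, C, D

A: has rye, so not gluten-free; has rice flour, so not rice-free — no
B: no rice, no oats — valid
C: all constraints satisfied — keep
D: nothing on the exclusion list — OK
E: has rye, so not gluten-free; has whey, so not vegan (and 1 more) — no
F: has gelatin, so not vegan; has oats, so not oat-free — out
G: has rice, so not rice-free — reject
H: has barley, so not gluten-free; has oats, so not oat-free — no
I: has fish sauce, so not vegan; has oat flour, so not oat-free — out
J: has egg yolk, so not vegan — reject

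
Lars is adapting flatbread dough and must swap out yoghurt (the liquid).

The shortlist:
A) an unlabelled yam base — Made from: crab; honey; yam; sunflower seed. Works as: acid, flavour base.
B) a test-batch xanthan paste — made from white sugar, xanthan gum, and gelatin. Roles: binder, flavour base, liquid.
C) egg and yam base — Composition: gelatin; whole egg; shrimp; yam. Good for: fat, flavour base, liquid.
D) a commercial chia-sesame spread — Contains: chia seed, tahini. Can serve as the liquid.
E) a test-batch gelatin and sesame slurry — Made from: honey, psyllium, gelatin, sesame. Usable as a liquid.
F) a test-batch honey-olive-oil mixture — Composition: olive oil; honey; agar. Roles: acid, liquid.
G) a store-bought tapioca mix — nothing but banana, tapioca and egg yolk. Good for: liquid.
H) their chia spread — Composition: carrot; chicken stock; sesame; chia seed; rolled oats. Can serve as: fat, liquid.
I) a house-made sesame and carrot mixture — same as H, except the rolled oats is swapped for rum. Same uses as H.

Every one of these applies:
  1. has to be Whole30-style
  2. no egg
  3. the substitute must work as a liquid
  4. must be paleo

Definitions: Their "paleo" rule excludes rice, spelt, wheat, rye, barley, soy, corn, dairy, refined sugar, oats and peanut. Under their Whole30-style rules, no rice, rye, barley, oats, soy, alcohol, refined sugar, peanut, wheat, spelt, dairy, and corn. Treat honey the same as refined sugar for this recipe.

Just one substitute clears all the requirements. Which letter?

D

A: not usable as a liquid; has honey, so not paleo (and 1 more) — reject
B: has white sugar, so not paleo; has white sugar, so not Whole30-style — out
C: has whole egg, so not egg-free — no
D: works as a liquid, no egg, paleo — valid
E: has honey, so not paleo; has honey, so not Whole30-style — no
F: has honey, so not paleo; has honey, so not Whole30-style — no
G: has egg yolk, so not egg-free — reject
H: has rolled oats, so not paleo; has rolled oats, so not Whole30-style — reject
I: has rum, so not Whole30-style — no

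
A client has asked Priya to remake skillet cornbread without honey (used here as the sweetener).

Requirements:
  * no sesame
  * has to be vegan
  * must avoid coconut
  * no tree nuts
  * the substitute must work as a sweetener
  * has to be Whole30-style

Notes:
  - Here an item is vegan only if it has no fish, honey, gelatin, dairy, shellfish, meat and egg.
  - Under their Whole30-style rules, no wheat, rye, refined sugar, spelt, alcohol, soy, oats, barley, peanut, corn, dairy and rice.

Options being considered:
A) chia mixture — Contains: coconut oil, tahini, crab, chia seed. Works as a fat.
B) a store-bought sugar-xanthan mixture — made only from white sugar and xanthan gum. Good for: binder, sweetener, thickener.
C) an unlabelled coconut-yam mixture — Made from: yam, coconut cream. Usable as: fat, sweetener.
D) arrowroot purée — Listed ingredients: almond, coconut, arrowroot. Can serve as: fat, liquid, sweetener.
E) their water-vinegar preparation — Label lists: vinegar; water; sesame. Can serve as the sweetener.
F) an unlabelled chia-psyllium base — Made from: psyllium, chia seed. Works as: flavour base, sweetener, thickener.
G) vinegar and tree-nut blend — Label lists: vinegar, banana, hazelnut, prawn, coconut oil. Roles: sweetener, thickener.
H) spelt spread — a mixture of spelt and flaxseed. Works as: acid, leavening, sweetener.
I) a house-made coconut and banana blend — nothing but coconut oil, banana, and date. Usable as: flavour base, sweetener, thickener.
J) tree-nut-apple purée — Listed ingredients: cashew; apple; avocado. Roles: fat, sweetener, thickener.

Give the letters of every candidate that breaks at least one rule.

A, B, C, D, E, G, H, I, J

A: not usable as a sweetener; has crab, so not vegan (and 2 more) — out
B: has white sugar, so not Whole30-style — out
C: has coconut cream, so not coconut-free — reject
D: has coconut, so not coconut-free; has almond, so not tree-nut-free — out
E: has sesame, so not sesame-free — out
F: works as a sweetener, Whole30-style, no sesame — keep
G: has prawn, so not vegan; has coconut oil, so not coconut-free (and 1 more) — out
H: has spelt, so not Whole30-style — reject
I: has coconut oil, so not coconut-free — out
J: has cashew, so not tree-nut-free — out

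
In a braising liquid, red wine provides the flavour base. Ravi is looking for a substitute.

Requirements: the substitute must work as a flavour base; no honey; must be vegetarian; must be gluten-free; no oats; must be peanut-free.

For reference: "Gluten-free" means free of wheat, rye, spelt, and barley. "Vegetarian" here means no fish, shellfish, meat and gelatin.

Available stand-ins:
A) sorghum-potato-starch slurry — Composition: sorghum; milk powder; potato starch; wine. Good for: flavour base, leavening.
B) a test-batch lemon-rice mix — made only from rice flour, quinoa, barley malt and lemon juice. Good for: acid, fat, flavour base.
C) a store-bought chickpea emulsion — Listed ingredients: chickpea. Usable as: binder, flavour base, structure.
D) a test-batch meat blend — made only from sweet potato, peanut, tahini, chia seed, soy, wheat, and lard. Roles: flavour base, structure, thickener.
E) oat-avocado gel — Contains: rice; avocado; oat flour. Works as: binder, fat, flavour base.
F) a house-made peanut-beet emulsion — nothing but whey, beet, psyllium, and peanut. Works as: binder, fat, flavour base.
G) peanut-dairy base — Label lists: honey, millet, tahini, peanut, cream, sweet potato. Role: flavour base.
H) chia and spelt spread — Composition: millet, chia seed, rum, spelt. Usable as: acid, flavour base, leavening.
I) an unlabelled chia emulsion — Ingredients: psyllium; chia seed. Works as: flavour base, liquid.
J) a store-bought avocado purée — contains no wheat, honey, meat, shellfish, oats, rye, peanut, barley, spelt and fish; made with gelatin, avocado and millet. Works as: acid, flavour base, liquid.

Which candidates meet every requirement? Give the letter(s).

A: wine and milk powder etc. — none of it excluded — OK
B: has barley malt, so not gluten-free — reject
C: gluten-free, no oats — valid
D: has wheat, so not gluten-free; has lard, so not vegetarian (and 1 more) — out
E: has oat flour, so not oat-free — out
F: has peanut, so not peanut-free — reject
G: has peanut, so not peanut-free; has honey, so not honey-free — reject
H: has spelt, so not gluten-free — out
I: only chia seed and psyllium; none excluded — keep
J: has gelatin, so not vegetarian — reject

A, C, I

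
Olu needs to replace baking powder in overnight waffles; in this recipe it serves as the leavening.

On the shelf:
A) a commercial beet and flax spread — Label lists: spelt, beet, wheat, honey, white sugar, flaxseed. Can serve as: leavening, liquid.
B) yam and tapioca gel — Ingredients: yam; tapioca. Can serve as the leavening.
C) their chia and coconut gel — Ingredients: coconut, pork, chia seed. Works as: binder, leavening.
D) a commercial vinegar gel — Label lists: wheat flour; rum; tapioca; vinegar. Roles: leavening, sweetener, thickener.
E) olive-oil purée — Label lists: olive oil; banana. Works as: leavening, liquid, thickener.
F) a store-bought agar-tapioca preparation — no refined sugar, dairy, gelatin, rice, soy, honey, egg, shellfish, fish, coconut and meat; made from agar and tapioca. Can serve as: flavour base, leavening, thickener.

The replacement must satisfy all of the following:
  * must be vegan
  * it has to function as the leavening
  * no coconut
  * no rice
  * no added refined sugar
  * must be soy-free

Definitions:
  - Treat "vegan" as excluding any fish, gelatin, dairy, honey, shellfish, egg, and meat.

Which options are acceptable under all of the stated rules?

A: has honey, so not vegan; has white sugar, so not no-added-sugar — reject
B: all constraints satisfied — OK
C: has pork, so not vegan; has coconut, so not coconut-free — out
D: works as a leavening, no rice, vegan — valid
E: only olive oil and banana; none excluded — OK
F: no refined sugar, no soy — OK

B, D, E, F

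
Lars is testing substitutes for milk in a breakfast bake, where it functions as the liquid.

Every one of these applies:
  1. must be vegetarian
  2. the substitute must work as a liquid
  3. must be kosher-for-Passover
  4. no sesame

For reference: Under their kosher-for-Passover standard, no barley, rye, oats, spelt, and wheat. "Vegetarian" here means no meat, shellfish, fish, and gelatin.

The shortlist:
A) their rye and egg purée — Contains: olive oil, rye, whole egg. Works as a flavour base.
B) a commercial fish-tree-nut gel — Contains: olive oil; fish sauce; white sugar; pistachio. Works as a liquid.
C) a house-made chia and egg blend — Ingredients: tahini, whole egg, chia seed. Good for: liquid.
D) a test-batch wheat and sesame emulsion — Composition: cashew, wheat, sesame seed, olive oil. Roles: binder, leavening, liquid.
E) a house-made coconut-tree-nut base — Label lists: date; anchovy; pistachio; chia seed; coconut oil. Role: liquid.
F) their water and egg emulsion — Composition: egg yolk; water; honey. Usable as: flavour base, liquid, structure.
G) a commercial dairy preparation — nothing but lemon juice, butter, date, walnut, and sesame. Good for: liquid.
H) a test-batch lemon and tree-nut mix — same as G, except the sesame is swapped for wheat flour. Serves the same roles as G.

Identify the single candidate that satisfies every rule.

A: not usable as a liquid; has rye, so not kosher-for-Passover — no
B: has fish sauce, so not vegetarian — out
C: has tahini, so not sesame-free — reject
D: has wheat, so not kosher-for-Passover; has sesame seed, so not sesame-free — reject
E: has anchovy, so not vegetarian — out
F: only egg yolk, honey, and water; none excluded — keep
G: has sesame, so not sesame-free — reject
H: has wheat flour, so not kosher-for-Passover — reject

F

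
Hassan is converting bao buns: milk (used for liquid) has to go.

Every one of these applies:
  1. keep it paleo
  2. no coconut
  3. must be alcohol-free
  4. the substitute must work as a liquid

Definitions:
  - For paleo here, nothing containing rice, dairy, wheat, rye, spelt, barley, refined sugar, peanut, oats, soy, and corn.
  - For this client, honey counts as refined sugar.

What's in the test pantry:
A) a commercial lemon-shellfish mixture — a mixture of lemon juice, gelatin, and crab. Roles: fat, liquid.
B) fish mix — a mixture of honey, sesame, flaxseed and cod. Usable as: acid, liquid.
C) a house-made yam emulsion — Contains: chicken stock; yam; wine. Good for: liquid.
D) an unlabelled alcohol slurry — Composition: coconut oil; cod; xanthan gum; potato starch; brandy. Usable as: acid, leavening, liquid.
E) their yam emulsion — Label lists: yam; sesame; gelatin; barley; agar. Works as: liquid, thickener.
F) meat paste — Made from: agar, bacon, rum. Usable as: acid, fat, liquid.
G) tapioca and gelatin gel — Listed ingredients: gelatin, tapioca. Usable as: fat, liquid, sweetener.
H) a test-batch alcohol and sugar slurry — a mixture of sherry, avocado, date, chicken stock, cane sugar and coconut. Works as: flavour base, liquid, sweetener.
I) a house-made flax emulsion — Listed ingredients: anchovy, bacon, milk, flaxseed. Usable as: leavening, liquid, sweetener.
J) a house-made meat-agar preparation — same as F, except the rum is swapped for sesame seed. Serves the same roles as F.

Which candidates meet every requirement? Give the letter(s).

A: no alcohol, no coconut — keep
B: has honey, so not paleo — out
C: has wine, so not alcohol-free — no
D: has brandy, so not alcohol-free; has coconut oil, so not coconut-free — out
E: has barley, so not paleo — out
F: has rum, so not alcohol-free — out
G: every rule checks out — keep
H: has cane sugar, so not paleo; has sherry, so not alcohol-free (and 1 more) — out
I: has milk, so not paleo — out
J: only bacon, sesame seed, and agar; none excluded — valid

A, G, J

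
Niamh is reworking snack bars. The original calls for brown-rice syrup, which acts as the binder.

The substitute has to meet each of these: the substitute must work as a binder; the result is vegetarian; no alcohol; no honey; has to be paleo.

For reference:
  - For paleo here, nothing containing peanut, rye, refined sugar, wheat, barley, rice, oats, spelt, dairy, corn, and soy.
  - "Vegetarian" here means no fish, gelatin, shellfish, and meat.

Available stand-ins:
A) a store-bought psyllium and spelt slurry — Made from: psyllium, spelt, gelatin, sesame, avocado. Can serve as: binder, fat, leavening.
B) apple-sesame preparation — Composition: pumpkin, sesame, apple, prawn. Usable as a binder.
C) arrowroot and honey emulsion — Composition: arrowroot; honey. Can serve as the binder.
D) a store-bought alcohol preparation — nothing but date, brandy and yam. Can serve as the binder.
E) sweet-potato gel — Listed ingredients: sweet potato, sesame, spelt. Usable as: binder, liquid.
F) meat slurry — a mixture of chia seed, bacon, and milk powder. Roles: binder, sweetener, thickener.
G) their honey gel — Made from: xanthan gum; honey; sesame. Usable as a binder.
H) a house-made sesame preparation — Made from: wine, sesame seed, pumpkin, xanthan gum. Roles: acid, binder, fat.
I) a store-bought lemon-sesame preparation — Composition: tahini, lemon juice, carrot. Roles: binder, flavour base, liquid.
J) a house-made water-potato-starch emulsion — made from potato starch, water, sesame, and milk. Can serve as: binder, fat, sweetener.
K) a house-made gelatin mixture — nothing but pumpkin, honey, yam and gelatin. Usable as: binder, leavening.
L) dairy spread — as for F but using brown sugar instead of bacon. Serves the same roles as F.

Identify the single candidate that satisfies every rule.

I

A: has spelt, so not paleo; has gelatin, so not vegetarian — out
B: has prawn, so not vegetarian — reject
C: has honey, so not honey-free — no
D: has brandy, so not alcohol-free — out
E: has spelt, so not paleo — no
F: has milk powder, so not paleo; has bacon, so not vegetarian — no
G: has honey, so not honey-free — out
H: has wine, so not alcohol-free — out
I: all constraints satisfied — valid
J: has milk, so not paleo — reject
K: has gelatin, so not vegetarian; has honey, so not honey-free — reject
L: has milk powder, so not paleo — reject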